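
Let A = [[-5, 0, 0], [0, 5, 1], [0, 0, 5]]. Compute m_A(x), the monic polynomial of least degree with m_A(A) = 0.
The characteristic polynomial factors as (x - 5)^2(x + 5). The minimal polynomial is ∏(x - λ)^{k_λ} where k_λ is the size of the largest Jordan block at λ.

For λ = -5: rank(A + 5I) = 2, and the largest Jordan block has size 1 (the smallest k with rank((A + 5I)^k) = rank((A + 5I)^(k+1))).
For λ = 5: rank(A - 5I) = 2, and the largest Jordan block has size 2 (the smallest k with rank((A - 5I)^k) = rank((A - 5I)^(k+1))).

So m_A(x) = (x - 5)^2(x + 5).

m_A(x) = (x - 5)^2(x + 5)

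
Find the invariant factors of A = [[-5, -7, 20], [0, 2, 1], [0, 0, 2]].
The Jordan structure of A has elementary divisors (x + 5), (x - 2)^2. Arranging the block sizes at each eigenvalue in decreasing order and taking row products gives the invariant factors.

Invariant factors (smallest first, each dividing the next): (x - 2)^2(x + 5).

Check: the last factor (x - 2)^2(x + 5) is the minimal polynomial, and the product (x - 2)^2(x + 5) is the characteristic polynomial.

(x - 2)^2(x + 5)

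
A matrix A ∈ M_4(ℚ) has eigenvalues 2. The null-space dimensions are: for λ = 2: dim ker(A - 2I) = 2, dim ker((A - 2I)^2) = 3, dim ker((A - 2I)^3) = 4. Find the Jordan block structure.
λ = 2: successive nullity increments [2, 1, 1] count blocks of size ≥ k; block sizes are [3, 1].

Jordan blocks: (2, 3), (2, 1)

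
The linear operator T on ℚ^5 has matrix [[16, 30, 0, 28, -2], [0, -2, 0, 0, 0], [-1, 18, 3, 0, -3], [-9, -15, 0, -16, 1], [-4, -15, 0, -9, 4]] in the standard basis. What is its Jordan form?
The characteristic polynomial is det(xI - A) = (x - 3)^3(x + 2)^2, so the eigenvalues are -2 (algebraic multiplicity 2), 3 (algebraic multiplicity 3).

For λ = -2: rank(A + 2I) = 3. The eigenspace has dimension 5 - 3 = 2, so there are 2 Jordan blocks; the rank sequence gives block sizes [1, 1].

For λ = 3: rank(A - 3I) = 4, rank((A - 3I)^2) = 3, rank((A - 3I)^3) = 2. The eigenspace has dimension 5 - 4 = 1, so there is 1 Jordan block; the rank sequence gives block sizes [3].

Assembling the blocks gives the Jordan form J above.

J = [[-2, 0, 0, 0, 0], [0, -2, 0, 0, 0], [0, 0, 3, 1, 0], [0, 0, 0, 3, 1], [0, 0, 0, 0, 3]]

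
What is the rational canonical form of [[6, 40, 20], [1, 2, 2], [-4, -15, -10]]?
The invariant factors of A (the non-unit diagonal entries of the Smith normal form of xI - A over ℚ[x]) are x(x^2 + 2x + 2), each dividing the next. The characteristic polynomial is their product, x(x^2 + 2x + 2).

The rational canonical form is the block-diagonal matrix of companion matrices C(f_i):
R = [[0, 0, 0], [1, 0, -2], [0, 1, -2]].

Note the characteristic polynomial does not split into linear factors over ℚ, so A has no Jordan form over ℚ; the rational canonical form exists over any field.

R = [[0, 0, 0], [1, 0, -2], [0, 1, -2]]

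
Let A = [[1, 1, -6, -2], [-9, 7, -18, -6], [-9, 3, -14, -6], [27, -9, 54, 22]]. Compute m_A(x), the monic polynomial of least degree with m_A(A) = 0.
m_A(x) = (x - 4)^2

The characteristic polynomial factors as (x - 4)^4. The minimal polynomial is ∏(x - λ)^{k_λ} where k_λ is the size of the largest Jordan block at λ.

For λ = 4: rank(A - 4I) = 1, and the largest Jordan block has size 2 (the smallest k with rank((A - 4I)^k) = rank((A - 4I)^(k+1))).

So m_A(x) = (x - 4)^2.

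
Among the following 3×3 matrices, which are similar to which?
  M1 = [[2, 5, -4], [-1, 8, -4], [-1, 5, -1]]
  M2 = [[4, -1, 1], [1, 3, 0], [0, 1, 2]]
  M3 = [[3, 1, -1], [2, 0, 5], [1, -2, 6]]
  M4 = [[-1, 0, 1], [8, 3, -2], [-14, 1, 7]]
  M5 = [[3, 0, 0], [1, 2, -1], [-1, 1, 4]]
Characteristic polynomials: χ_{M1} = (x - 3)^3, χ_{M2} = (x - 3)^3, χ_{M3} = (x - 3)^3, χ_{M4} = (x - 3)^3, χ_{M5} = (x - 3)^3.

{M1, M5}: invariant factors x - 3, (x - 3)^2.

{M2, M3, M4}: invariant factors (x - 3)^3.

Matrices are similar if and only if their invariant-factor lists agree; the partition into similarity classes is {M1, M5}, {M2, M3, M4}.

2 classes: {M1, M5}, {M2, M3, M4}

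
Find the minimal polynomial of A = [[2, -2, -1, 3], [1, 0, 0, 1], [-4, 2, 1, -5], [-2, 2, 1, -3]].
The characteristic polynomial factors as x^4. The minimal polynomial is ∏(x - λ)^{k_λ} where k_λ is the size of the largest Jordan block at λ.

For λ = 0: rank(A) = 2, and the largest Jordan block has size 2 (the smallest k with rank(A^k) = rank(A^(k+1))).

So m_A(x) = x^2.

m_A(x) = x^2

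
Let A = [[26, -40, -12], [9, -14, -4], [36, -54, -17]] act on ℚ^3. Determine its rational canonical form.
R = [[0, 0, -4], [1, 0, -8], [0, 1, -5]]

The invariant factors of A (the non-unit diagonal entries of the Smith normal form of xI - A over ℚ[x]) are (x + 1)(x + 2)^2, each dividing the next. The characteristic polynomial is their product, (x + 1)(x + 2)^2.

The rational canonical form is the block-diagonal matrix of companion matrices C(f_i):
R = [[0, 0, -4], [1, 0, -8], [0, 1, -5]].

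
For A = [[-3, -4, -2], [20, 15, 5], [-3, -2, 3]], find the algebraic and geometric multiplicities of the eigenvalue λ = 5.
The characteristic polynomial is (x - 5)^3, so the factor x - 5 appears with exponent 3: the algebraic multiplicity is 3.

rank(A - 5I) = 2, so the eigenspace has dimension 3 - 2 = 1: the geometric multiplicity is 1.

Since 1 < 3, A is not diagonalizable.

algebraic multiplicity 3, geometric multiplicity 1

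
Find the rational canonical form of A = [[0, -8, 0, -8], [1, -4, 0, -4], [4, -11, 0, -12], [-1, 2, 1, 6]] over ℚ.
The invariant factors of A (the non-unit diagonal entries of the Smith normal form of xI - A over ℚ[x]) are (x - 2)(x^3 - 4x - 4), each dividing the next. The characteristic polynomial is their product, (x - 2)(x^3 - 4x - 4).

The rational canonical form is the block-diagonal matrix of companion matrices C(f_i):
R = [[0, 0, 0, -8], [1, 0, 0, -4], [0, 1, 0, 4], [0, 0, 1, 2]].

Note the characteristic polynomial does not split into linear factors over ℚ, so A has no Jordan form over ℚ; the rational canonical form exists over any field.

R = [[0, 0, 0, -8], [1, 0, 0, -4], [0, 1, 0, 4], [0, 0, 1, 2]]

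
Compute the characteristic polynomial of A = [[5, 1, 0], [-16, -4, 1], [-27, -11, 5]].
xI - A = [[x - 5, -1, 0], [16, x + 4, -1], [27, 11, x - 5]].

Expanding det(xI - A) along the first row:
det(xI - A) = + (x - 5)·det([[x + 4, -1], [11, x - 5]]) - (-1)·det([[16, -1], [27, x - 5]]) + (0)·det([[16, x + 4], [27, 11]]).

Evaluating gives χ_A(x) = x^3 - 6x^2 + 12x - 8 = (x - 2)^3.

χ_A(x) = (x - 2)^3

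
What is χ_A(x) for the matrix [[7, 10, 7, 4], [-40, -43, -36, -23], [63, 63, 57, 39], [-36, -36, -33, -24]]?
xI - A = [[x - 7, -10, -7, -4], [40, x + 43, 36, 23], [-63, -63, x - 57, -39], [36, 36, 33, x + 24]].

Expanding det(xI - A) along the first row:
det(xI - A) = + (x - 7)·det([[x + 43, 36, 23], [-63, x - 57, -39], [36, 33, x + 24]]) - (-10)·det([[40, 36, 23], [-63, x - 57, -39], [36, 33, x + 24]]) + (-7)·det([[40, x + 43, 23], [-63, -63, -39], [36, 36, x + 24]]) - (-4)·det([[40, x + 43, 36], [-63, -63, x - 57], [36, 36, 33]]).

Evaluating gives χ_A(x) = x^4 + 3x^3 - 27x^2 - 135x - 162 = (x - 6)(x + 3)^3.

χ_A(x) = (x - 6)(x + 3)^3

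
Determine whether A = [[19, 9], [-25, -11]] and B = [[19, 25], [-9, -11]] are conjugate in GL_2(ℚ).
Two matrices over a field are similar if and only if they have the same invariant factors.

Both A and B have characteristic polynomial (x - 4)^2 and minimal polynomial (x - 4)^2. Computing further, both have invariant factors (x - 4)^2. Hence A and B are similar.

Yes.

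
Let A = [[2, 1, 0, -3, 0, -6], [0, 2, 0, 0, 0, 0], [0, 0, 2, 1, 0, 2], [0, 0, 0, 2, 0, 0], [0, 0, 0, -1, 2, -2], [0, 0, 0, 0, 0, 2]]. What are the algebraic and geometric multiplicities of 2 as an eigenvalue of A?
The characteristic polynomial is (x - 2)^6, so the factor x - 2 appears with exponent 6: the algebraic multiplicity is 6.

rank(A - 2I) = 2, so the eigenspace has dimension 6 - 2 = 4: the geometric multiplicity is 4.

Since 4 < 6, A is not diagonalizable.

algebraic multiplicity 6, geometric multiplicity 4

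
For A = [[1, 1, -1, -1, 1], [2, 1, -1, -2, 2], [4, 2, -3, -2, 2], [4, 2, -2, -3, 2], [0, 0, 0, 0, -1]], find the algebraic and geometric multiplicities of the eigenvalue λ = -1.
The characteristic polynomial is (x + 1)^5, so the factor x + 1 appears with exponent 5: the algebraic multiplicity is 5.

rank(A + I) = 2, so the eigenspace has dimension 5 - 2 = 3: the geometric multiplicity is 3.

Since 3 < 5, A is not diagonalizable.

algebraic multiplicity 5, geometric multiplicity 3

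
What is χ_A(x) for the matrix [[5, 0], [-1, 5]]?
χ_A(x) = (x - 5)^2

xI - A = [[x - 5, 0], [1, x - 5]].

Expanding det(xI - A) along the first row:
det(xI - A) = + (x - 5)·det([[x - 5]]) - (0)·det([[1]]).

Evaluating gives χ_A(x) = x^2 - 10x + 25 = (x - 5)^2.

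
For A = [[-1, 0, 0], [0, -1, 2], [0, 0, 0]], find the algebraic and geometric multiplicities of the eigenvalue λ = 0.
The characteristic polynomial is x(x + 1)^2, so the factor x appears with exponent 1: the algebraic multiplicity is 1.

rank(A) = 2, so the eigenspace has dimension 3 - 2 = 1: the geometric multiplicity is 1.

algebraic multiplicity 1, geometric multiplicity 1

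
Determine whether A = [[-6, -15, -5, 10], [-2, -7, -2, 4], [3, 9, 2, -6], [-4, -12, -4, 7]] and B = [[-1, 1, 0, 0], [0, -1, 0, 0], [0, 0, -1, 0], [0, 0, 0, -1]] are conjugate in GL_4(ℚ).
Yes.

Two matrices over a field are similar if and only if they have the same invariant factors.

Both A and B have characteristic polynomial (x + 1)^4 and minimal polynomial (x + 1)^2. Computing further, both have invariant factors x + 1, x + 1, (x + 1)^2. Hence A and B are similar.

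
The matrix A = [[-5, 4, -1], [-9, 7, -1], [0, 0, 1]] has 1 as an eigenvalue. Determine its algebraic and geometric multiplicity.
The characteristic polynomial is (x - 1)^3, so the factor x - 1 appears with exponent 3: the algebraic multiplicity is 3.

rank(A - I) = 2, so the eigenspace has dimension 3 - 2 = 1: the geometric multiplicity is 1.

Since 1 < 3, A is not diagonalizable.

algebraic multiplicity 3, geometric multiplicity 1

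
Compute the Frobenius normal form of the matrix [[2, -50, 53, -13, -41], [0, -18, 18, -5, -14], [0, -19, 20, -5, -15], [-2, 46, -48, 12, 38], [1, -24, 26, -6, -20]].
R = [[0, 0, 0, 0, 0], [1, 0, 0, 0, -4], [0, 1, 0, 0, -5], [0, 0, 1, 0, -1], [0, 0, 0, 1, -4]]

The invariant factors of A (the non-unit diagonal entries of the Smith normal form of xI - A over ℚ[x]) are x(x + 4)(x^3 + x + 1), each dividing the next. The characteristic polynomial is their product, x(x + 4)(x^3 + x + 1).

The rational canonical form is the block-diagonal matrix of companion matrices C(f_i):
R = [[0, 0, 0, 0, 0], [1, 0, 0, 0, -4], [0, 1, 0, 0, -5], [0, 0, 1, 0, -1], [0, 0, 0, 1, -4]].

Note the characteristic polynomial does not split into linear factors over ℚ, so A has no Jordan form over ℚ; the rational canonical form exists over any field.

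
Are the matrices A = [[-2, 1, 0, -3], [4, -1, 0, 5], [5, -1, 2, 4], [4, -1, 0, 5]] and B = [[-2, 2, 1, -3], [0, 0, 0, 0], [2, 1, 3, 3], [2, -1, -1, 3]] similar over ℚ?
Yes.

Two matrices over a field are similar if and only if they have the same invariant factors.

Both A and B have characteristic polynomial x^2(x - 2)^2 and minimal polynomial x^2(x - 2)^2. Computing further, both have invariant factors x^2(x - 2)^2. Hence A and B are similar.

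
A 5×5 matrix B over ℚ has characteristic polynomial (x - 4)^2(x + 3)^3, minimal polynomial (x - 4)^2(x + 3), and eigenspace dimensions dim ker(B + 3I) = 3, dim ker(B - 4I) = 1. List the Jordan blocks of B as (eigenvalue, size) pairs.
λ = -3: algebraic multiplicity 3 (exponent in χ_B), largest block size 1 (exponent in m_B), 3 blocks (geometric multiplicity). These force block sizes [1, 1, 1].
λ = 4: algebraic multiplicity 2 (exponent in χ_B), largest block size 2 (exponent in m_B), 1 block (geometric multiplicity). This forces block sizes [2].

Jordan blocks: (-3, 1), (-3, 1), (-3, 1), (4, 2)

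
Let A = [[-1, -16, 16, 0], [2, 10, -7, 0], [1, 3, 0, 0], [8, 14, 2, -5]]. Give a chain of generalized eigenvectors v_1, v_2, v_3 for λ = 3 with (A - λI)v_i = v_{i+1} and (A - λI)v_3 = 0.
We seek v_1 ∈ ker((A - 3I)^3) \ ker((A - 3I)^2), then set v_{i+1} = (A - 3I) v_i.

One such chain is v_1 = [[1, 0, 0, 1]]^T, v_2 = [[-4, 2, 1, 0]]^T, v_3 = [[0, -1, -1, -2]]^T. Check: (A - 3I) v_3 = [[0, 0, 0, 0]]^T = 0.

v_1 = [[1, 0, 0, 1]]^T, v_2 = [[-4, 2, 1, 0]]^T, v_3 = [[0, -1, -1, -2]]^T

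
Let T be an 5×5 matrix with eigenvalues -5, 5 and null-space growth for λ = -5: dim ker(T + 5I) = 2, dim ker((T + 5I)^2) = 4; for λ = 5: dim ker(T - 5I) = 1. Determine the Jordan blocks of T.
Jordan blocks: (-5, 2), (-5, 2), (5, 1)

λ = -5: successive nullity increments [2, 2] count blocks of size ≥ k; block sizes are [2, 2].
λ = 5: successive nullity increments [1] count blocks of size ≥ k; block sizes are [1].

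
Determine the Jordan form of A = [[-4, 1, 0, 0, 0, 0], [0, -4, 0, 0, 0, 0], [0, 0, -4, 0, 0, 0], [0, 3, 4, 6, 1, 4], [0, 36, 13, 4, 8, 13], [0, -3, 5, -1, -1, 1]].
The characteristic polynomial is det(xI - A) = (x - 5)^3(x + 4)^3, so the eigenvalues are -4 (algebraic multiplicity 3), 5 (algebraic multiplicity 3).

For λ = -4: rank(A + 4I) = 4, rank((A + 4I)^2) = 3. The eigenspace has dimension 6 - 4 = 2, so there are 2 Jordan blocks; the rank sequence gives block sizes [2, 1].

For λ = 5: rank(A - 5I) = 5, rank((A - 5I)^2) = 4, rank((A - 5I)^3) = 3. The eigenspace has dimension 6 - 5 = 1, so there is 1 Jordan block; the rank sequence gives block sizes [3].

Assembling the blocks gives the Jordan form J above.

J = [[-4, 1, 0, 0, 0, 0], [0, -4, 0, 0, 0, 0], [0, 0, -4, 0, 0, 0], [0, 0, 0, 5, 1, 0], [0, 0, 0, 0, 5, 1], [0, 0, 0, 0, 0, 5]]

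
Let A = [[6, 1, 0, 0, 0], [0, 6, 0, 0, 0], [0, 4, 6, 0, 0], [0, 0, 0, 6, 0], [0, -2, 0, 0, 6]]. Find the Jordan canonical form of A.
The characteristic polynomial is det(xI - A) = (x - 6)^5, so the eigenvalues are 6 (algebraic multiplicity 5).

For λ = 6: rank(A - 6I) = 1, rank((A - 6I)^2) = 0. The eigenspace has dimension 5 - 1 = 4, so there are 4 Jordan blocks; the rank sequence gives block sizes [2, 1, 1, 1].

Assembling the blocks gives the Jordan form J above.

J = [[6, 1, 0, 0, 0], [0, 6, 0, 0, 0], [0, 0, 6, 0, 0], [0, 0, 0, 6, 0], [0, 0, 0, 0, 6]]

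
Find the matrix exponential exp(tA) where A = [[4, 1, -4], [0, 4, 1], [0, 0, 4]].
A has Jordan form J = [[4, 1, 0], [0, 4, 1], [0, 0, 4]] with A = PJP^{-1}, so e^{tA} = P e^{tJ} P^{-1}.

For a Jordan block J_k(λ), e^{tJ_k(λ)} = e^{λt} · (I + tN + t^2 N^2/2! + ... + t^{k-1} N^{k-1}/(k-1)!) where N is the nilpotent superdiagonal part.

Assembling the blocks and conjugating back gives the entries of e^{tA} as shown above.

e^{tA} = [[e^{4*t}, t*e^{4*t}, t*(t - 8)*e^{4*t}/2], [0, e^{4*t}, t*e^{4*t}], [0, 0, e^{4*t}]]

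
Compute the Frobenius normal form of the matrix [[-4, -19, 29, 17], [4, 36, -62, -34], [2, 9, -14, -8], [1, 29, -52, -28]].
The invariant factors of A (the non-unit diagonal entries of the Smith normal form of xI - A over ℚ[x]) are (x + 1)^2(x + 4)^2, each dividing the next. The characteristic polynomial is their product, (x + 1)^2(x + 4)^2.

The rational canonical form is the block-diagonal matrix of companion matrices C(f_i):
R = [[0, 0, 0, -16], [1, 0, 0, -40], [0, 1, 0, -33], [0, 0, 1, -10]].

R = [[0, 0, 0, -16], [1, 0, 0, -40], [0, 1, 0, -33], [0, 0, 1, -10]]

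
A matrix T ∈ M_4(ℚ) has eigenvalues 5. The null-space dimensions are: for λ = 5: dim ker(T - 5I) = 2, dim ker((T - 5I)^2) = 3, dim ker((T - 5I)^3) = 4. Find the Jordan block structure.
λ = 5: successive nullity increments [2, 1, 1] count blocks of size ≥ k; block sizes are [3, 1].

Jordan blocks: (5, 3), (5, 1)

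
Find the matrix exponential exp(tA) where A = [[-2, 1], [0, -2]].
e^{tA} = [[e^{-2*t}, t*e^{-2*t}], [0, e^{-2*t}]]

A has Jordan form J = [[-2, 1], [0, -2]] with A = PJP^{-1}, so e^{tA} = P e^{tJ} P^{-1}.

For a Jordan block J_k(λ), e^{tJ_k(λ)} = e^{λt} · (I + tN + t^2 N^2/2! + ... + t^{k-1} N^{k-1}/(k-1)!) where N is the nilpotent superdiagonal part.

Assembling the blocks and conjugating back gives the entries of e^{tA} as shown above.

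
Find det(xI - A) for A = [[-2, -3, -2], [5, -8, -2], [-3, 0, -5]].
χ_A(x) = (x + 5)^3

xI - A = [[x + 2, 3, 2], [-5, x + 8, 2], [3, 0, x + 5]].

Expanding det(xI - A) along the first row:
det(xI - A) = + (x + 2)·det([[x + 8, 2], [0, x + 5]]) - (3)·det([[-5, 2], [3, x + 5]]) + (2)·det([[-5, x + 8], [3, 0]]).

Evaluating gives χ_A(x) = x^3 + 15x^2 + 75x + 125 = (x + 5)^3.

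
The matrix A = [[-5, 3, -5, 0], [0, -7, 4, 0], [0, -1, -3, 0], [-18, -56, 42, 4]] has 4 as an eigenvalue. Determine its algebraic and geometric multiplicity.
algebraic multiplicity 1, geometric multiplicity 1

The characteristic polynomial is (x - 4)(x + 5)^3, so the factor x - 4 appears with exponent 1: the algebraic multiplicity is 1.

rank(A - 4I) = 3, so the eigenspace has dimension 4 - 3 = 1: the geometric multiplicity is 1.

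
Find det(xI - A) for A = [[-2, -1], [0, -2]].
χ_A(x) = (x + 2)^2

xI - A = [[x + 2, 1], [0, x + 2]].

Expanding det(xI - A) along the first row:
det(xI - A) = + (x + 2)·det([[x + 2]]) - (1)·det([[0]]).

Evaluating gives χ_A(x) = x^2 + 4x + 4 = (x + 2)^2.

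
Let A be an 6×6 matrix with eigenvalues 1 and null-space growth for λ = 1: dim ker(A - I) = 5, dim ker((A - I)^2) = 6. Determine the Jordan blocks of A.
Jordan blocks: (1, 2), (1, 1), (1, 1), (1, 1), (1, 1)

λ = 1: successive nullity increments [5, 1] count blocks of size ≥ k; block sizes are [2, 1, 1, 1, 1].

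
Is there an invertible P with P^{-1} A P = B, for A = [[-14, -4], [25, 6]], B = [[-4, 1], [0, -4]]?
Two matrices over a field are similar if and only if they have the same invariant factors.

Both A and B have characteristic polynomial (x + 4)^2 and minimal polynomial (x + 4)^2. Computing further, both have invariant factors (x + 4)^2. Hence A and B are similar.

Yes.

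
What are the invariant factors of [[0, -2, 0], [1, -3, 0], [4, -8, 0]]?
The Jordan structure of A has elementary divisors (x + 2), (x + 1), x. Arranging the block sizes at each eigenvalue in decreasing order and taking row products gives the invariant factors.

Invariant factors (smallest first, each dividing the next): x(x + 1)(x + 2).

Check: the last factor x(x + 1)(x + 2) is the minimal polynomial, and the product x(x + 1)(x + 2) is the characteristic polynomial.

x(x + 1)(x + 2)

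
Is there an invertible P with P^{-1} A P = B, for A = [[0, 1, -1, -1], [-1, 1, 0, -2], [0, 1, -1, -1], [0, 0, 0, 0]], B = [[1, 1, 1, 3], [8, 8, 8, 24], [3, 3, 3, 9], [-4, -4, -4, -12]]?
No.

Both have characteristic polynomial x^4, but the minimal polynomial of A is x^3 while the minimal polynomial of B is x^2. The minimal polynomial is a similarity invariant, so A and B are not similar.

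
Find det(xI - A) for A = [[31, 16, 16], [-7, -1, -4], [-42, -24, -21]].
xI - A = [[x - 31, -16, -16], [7, x + 1, 4], [42, 24, x + 21]].

Expanding det(xI - A) along the first row:
det(xI - A) = + (x - 31)·det([[x + 1, 4], [24, x + 21]]) - (-16)·det([[7, 4], [42, x + 21]]) + (-16)·det([[7, x + 1], [42, 24]]).

Evaluating gives χ_A(x) = x^3 - 9x^2 + 27x - 27 = (x - 3)^3.

χ_A(x) = (x - 3)^3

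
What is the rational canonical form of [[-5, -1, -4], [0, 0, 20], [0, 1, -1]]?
The invariant factors of A (the non-unit diagonal entries of the Smith normal form of xI - A over ℚ[x]) are x + 5, (x - 4)(x + 5), each dividing the next. The characteristic polynomial is their product, (x - 4)(x + 5)^2.

The rational canonical form is the block-diagonal matrix of companion matrices C(f_i):
R = [[-5, 0, 0], [0, 0, 20], [0, 1, -1]].

R = [[-5, 0, 0], [0, 0, 20], [0, 1, -1]]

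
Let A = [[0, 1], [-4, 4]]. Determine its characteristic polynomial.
xI - A = [[x, -1], [4, x - 4]].

Expanding det(xI - A) along the first row:
det(xI - A) = + (x)·det([[x - 4]]) - (-1)·det([[4]]).

Evaluating gives χ_A(x) = x^2 - 4x + 4 = (x - 2)^2.

χ_A(x) = (x - 2)^2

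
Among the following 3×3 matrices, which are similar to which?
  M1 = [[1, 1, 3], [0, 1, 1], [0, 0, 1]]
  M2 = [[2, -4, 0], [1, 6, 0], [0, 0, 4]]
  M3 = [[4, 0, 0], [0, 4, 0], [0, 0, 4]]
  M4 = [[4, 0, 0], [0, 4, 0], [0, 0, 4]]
Characteristic polynomials: χ_{M1} = (x - 1)^3, χ_{M2} = (x - 4)^3, χ_{M3} = (x - 4)^3, χ_{M4} = (x - 4)^3.

{M1}: invariant factors (x - 1)^3.

{M2}: invariant factors x - 4, (x - 4)^2.

{M3, M4}: invariant factors x - 4, x - 4, x - 4.

Matrices are similar if and only if their invariant-factor lists agree; the partition into similarity classes is {M1}, {M2}, {M3, M4}.

3 classes: {M1}, {M2}, {M3, M4}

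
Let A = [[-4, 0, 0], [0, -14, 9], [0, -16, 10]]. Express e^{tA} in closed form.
e^{tA} = [[e^{-4*t}, 0, 0], [0, (1 - 12*t)*e^{-2*t}, 9*t*e^{-2*t}], [0, -16*t*e^{-2*t}, (12*t + 1)*e^{-2*t}]]

A has Jordan form J = [[-4, 0, 0], [0, -2, 1], [0, 0, -2]] with A = PJP^{-1}, so e^{tA} = P e^{tJ} P^{-1}.

For a Jordan block J_k(λ), e^{tJ_k(λ)} = e^{λt} · (I + tN + t^2 N^2/2! + ... + t^{k-1} N^{k-1}/(k-1)!) where N is the nilpotent superdiagonal part.

Assembling the blocks and conjugating back gives the entries of e^{tA} as shown above.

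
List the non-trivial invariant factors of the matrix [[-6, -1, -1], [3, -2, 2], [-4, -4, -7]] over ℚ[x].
(x + 5)^3

The Jordan structure of A has elementary divisors (x + 5)^3. Arranging the block sizes at each eigenvalue in decreasing order and taking row products gives the invariant factors.

Invariant factors (smallest first, each dividing the next): (x + 5)^3.

Check: the last factor (x + 5)^3 is the minimal polynomial, and the product (x + 5)^3 is the characteristic polynomial.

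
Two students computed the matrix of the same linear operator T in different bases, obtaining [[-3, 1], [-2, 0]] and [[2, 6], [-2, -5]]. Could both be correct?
Two matrices over a field are similar if and only if they have the same invariant factors.

Both A and B have characteristic polynomial (x + 1)(x + 2) and minimal polynomial (x + 1)(x + 2). Computing further, both have invariant factors (x + 1)(x + 2). Hence A and B are similar.

Yes.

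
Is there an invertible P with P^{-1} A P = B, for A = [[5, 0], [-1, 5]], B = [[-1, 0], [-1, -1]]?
trace(A) = 10 but trace(B) = -2. The trace is a similarity invariant, so A and B are not similar.

No.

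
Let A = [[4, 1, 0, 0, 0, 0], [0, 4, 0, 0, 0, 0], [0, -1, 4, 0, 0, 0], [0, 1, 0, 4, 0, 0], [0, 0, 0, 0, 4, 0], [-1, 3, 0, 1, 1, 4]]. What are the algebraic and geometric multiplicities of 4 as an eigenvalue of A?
algebraic multiplicity 6, geometric multiplicity 4

The characteristic polynomial is (x - 4)^6, so the factor x - 4 appears with exponent 6: the algebraic multiplicity is 6.

rank(A - 4I) = 2, so the eigenspace has dimension 6 - 2 = 4: the geometric multiplicity is 4.

Since 4 < 6, A is not diagonalizable.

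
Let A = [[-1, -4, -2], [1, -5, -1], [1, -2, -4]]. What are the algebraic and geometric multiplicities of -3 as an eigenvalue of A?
algebraic multiplicity 2, geometric multiplicity 2

The characteristic polynomial is (x + 3)^2(x + 4), so the factor x + 3 appears with exponent 2: the algebraic multiplicity is 2.

rank(A + 3I) = 1, so the eigenspace has dimension 3 - 1 = 2: the geometric multiplicity is 2.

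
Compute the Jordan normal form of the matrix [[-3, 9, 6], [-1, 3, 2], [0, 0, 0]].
J = [[0, 1, 0], [0, 0, 0], [0, 0, 0]]

The characteristic polynomial is det(xI - A) = x^3, so the eigenvalues are 0 (algebraic multiplicity 3).

For λ = 0: rank(A) = 1, rank(A^2) = 0. The eigenspace has dimension 3 - 1 = 2, so there are 2 Jordan blocks; the rank sequence gives block sizes [2, 1].

Assembling the blocks gives the Jordan form J above.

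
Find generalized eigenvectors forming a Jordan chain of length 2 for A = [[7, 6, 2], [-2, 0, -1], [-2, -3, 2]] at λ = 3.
We seek v_1 ∈ ker((A - 3I)^2) \ ker(A - 3I), then set v_{i+1} = (A - 3I) v_i.

One such chain is v_1 = [[0, 0, 1]]^T, v_2 = [[2, -1, -1]]^T. Check: (A - 3I) v_2 = [[0, 0, 0]]^T = 0.

v_1 = [[0, 0, 1]]^T, v_2 = [[2, -1, -1]]^T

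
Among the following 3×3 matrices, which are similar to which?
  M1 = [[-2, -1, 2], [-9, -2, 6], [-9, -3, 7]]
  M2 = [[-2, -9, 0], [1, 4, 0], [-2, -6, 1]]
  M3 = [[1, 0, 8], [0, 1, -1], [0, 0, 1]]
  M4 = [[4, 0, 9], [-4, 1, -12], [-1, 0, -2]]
Characteristic polynomials: χ_{M1} = (x - 1)^3, χ_{M2} = (x - 1)^3, χ_{M3} = (x - 1)^3, χ_{M4} = (x - 1)^3.

{M1, M2, M3, M4}: invariant factors x - 1, (x - 1)^2.

Matrices are similar if and only if their invariant-factor lists agree; the partition into similarity classes is {M1, M2, M3, M4}.

1 class: {M1, M2, M3, M4}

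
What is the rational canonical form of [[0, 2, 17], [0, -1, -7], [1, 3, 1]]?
R = [[0, 0, 3], [1, 0, -3], [0, 1, 0]]

The invariant factors of A (the non-unit diagonal entries of the Smith normal form of xI - A over ℚ[x]) are x^3 + 3x - 3, each dividing the next. The characteristic polynomial is their product, x^3 + 3x - 3.

The rational canonical form is the block-diagonal matrix of companion matrices C(f_i):
R = [[0, 0, 3], [1, 0, -3], [0, 1, 0]].

Note the characteristic polynomial does not split into linear factors over ℚ, so A has no Jordan form over ℚ; the rational canonical form exists over any field.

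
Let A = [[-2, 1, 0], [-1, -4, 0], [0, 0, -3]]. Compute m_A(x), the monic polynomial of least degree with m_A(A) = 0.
The characteristic polynomial factors as (x + 3)^3. The minimal polynomial is ∏(x - λ)^{k_λ} where k_λ is the size of the largest Jordan block at λ.

For λ = -3: rank(A + 3I) = 1, and the largest Jordan block has size 2 (the smallest k with rank((A + 3I)^k) = rank((A + 3I)^(k+1))).

So m_A(x) = (x + 3)^2.

m_A(x) = (x + 3)^2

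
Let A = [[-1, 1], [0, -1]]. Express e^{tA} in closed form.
A has Jordan form J = [[-1, 1], [0, -1]] with A = PJP^{-1}, so e^{tA} = P e^{tJ} P^{-1}.

For a Jordan block J_k(λ), e^{tJ_k(λ)} = e^{λt} · (I + tN + t^2 N^2/2! + ... + t^{k-1} N^{k-1}/(k-1)!) where N is the nilpotent superdiagonal part.

Assembling the blocks and conjugating back gives the entries of e^{tA} as shown above.

e^{tA} = [[e^{-t}, t*e^{-t}], [0, e^{-t}]]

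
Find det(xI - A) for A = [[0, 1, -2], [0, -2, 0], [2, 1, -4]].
xI - A = [[x, -1, 2], [0, x + 2, 0], [-2, -1, x + 4]].

Expanding det(xI - A) along the first row:
det(xI - A) = + (x)·det([[x + 2, 0], [-1, x + 4]]) - (-1)·det([[0, 0], [-2, x + 4]]) + (2)·det([[0, x + 2], [-2, -1]]).

Evaluating gives χ_A(x) = x^3 + 6x^2 + 12x + 8 = (x + 2)^3.

χ_A(x) = (x + 2)^3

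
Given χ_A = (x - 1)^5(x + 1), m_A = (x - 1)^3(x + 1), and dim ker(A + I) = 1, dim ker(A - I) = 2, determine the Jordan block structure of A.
λ = -1: algebraic multiplicity 1 (exponent in χ_A), largest block size 1 (exponent in m_A), 1 block (geometric multiplicity). This forces block sizes [1].
λ = 1: algebraic multiplicity 5 (exponent in χ_A), largest block size 3 (exponent in m_A), 2 blocks (geometric multiplicity). These force block sizes [3, 2].

Jordan blocks: (-1, 1), (1, 3), (1, 2)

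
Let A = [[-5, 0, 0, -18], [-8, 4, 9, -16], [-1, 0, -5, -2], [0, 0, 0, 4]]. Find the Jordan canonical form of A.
The characteristic polynomial is det(xI - A) = (x - 4)^2(x + 5)^2, so the eigenvalues are -5 (algebraic multiplicity 2), 4 (algebraic multiplicity 2).

For λ = -5: rank(A + 5I) = 3, rank((A + 5I)^2) = 2. The eigenspace has dimension 4 - 3 = 1, so there is 1 Jordan block; the rank sequence gives block sizes [2].

For λ = 4: rank(A - 4I) = 2. The eigenspace has dimension 4 - 2 = 2, so there are 2 Jordan blocks; the rank sequence gives block sizes [1, 1].

Assembling the blocks gives the Jordan form J above.

J = [[-5, 1, 0, 0], [0, -5, 0, 0], [0, 0, 4, 0], [0, 0, 0, 4]]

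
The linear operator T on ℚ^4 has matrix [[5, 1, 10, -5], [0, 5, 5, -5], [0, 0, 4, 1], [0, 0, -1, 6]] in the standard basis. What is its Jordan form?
J = [[5, 1, 0, 0], [0, 5, 0, 0], [0, 0, 5, 1], [0, 0, 0, 5]]

The characteristic polynomial is det(xI - A) = (x - 5)^4, so the eigenvalues are 5 (algebraic multiplicity 4).

For λ = 5: rank(A - 5I) = 2, rank((A - 5I)^2) = 0. The eigenspace has dimension 4 - 2 = 2, so there are 2 Jordan blocks; the rank sequence gives block sizes [2, 2].

Assembling the blocks gives the Jordan form J above.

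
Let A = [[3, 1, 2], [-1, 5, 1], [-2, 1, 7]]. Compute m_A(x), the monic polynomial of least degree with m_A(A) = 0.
m_A(x) = (x - 5)^3

The characteristic polynomial factors as (x - 5)^3. The minimal polynomial is ∏(x - λ)^{k_λ} where k_λ is the size of the largest Jordan block at λ.

For λ = 5: rank(A - 5I) = 2, and the largest Jordan block has size 3 (the smallest k with rank((A - 5I)^k) = rank((A - 5I)^(k+1))).

So m_A(x) = (x - 5)^3.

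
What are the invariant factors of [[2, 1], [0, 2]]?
(x - 2)^2

The Jordan structure of A has elementary divisors (x - 2)^2. Arranging the block sizes at each eigenvalue in decreasing order and taking row products gives the invariant factors.

Invariant factors (smallest first, each dividing the next): (x - 2)^2.

Check: the last factor (x - 2)^2 is the minimal polynomial, and the product (x - 2)^2 is the characteristic polynomial.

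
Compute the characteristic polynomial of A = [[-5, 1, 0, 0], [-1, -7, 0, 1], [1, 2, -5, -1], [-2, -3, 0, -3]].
xI - A = [[x + 5, -1, 0, 0], [1, x + 7, 0, -1], [-1, -2, x + 5, 1], [2, 3, 0, x + 3]].

Expanding det(xI - A) along the first row:
det(xI - A) = + (x + 5)·det([[x + 7, 0, -1], [-2, x + 5, 1], [3, 0, x + 3]]) - (-1)·det([[1, 0, -1], [-1, x + 5, 1], [2, 0, x + 3]]) + (0)·det([[1, x + 7, -1], [-1, -2, 1], [2, 3, x + 3]]) - (0)·det([[1, x + 7, 0], [-1, -2, x + 5], [2, 3, 0]]).

Evaluating gives χ_A(x) = x^4 + 20x^3 + 150x^2 + 500x + 625 = (x + 5)^4.

χ_A(x) = (x + 5)^4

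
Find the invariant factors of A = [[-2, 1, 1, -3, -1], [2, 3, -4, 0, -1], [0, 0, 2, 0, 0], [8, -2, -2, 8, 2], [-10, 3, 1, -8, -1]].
The Jordan structure of A has elementary divisors (x - 2)^3, (x - 2)^2. Arranging the block sizes at each eigenvalue in decreasing order and taking row products gives the invariant factors.

Invariant factors (smallest first, each dividing the next): (x - 2)^2, (x - 2)^3.

Check: the last factor (x - 2)^3 is the minimal polynomial, and the product (x - 2)^5 is the characteristic polynomial.

(x - 2)^2, (x - 2)^3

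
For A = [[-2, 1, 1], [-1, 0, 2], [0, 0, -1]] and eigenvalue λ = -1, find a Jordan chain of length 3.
We seek v_1 ∈ ker((A + I)^3) \ ker((A + I)^2), then set v_{i+1} = (A + I) v_i.

One such chain is v_1 = [[-2, -3, 1]]^T, v_2 = [[0, 1, 0]]^T, v_3 = [[1, 1, 0]]^T. Check: (A + I) v_3 = [[0, 0, 0]]^T = 0.

v_1 = [[-2, -3, 1]]^T, v_2 = [[0, 1, 0]]^T, v_3 = [[1, 1, 0]]^T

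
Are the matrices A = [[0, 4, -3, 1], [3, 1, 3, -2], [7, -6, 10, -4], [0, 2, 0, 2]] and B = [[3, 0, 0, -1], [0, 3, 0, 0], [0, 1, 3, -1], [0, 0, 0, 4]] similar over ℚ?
Yes.

Two matrices over a field are similar if and only if they have the same invariant factors.

Both A and B have characteristic polynomial (x - 4)(x - 3)^3 and minimal polynomial (x - 4)(x - 3)^2. Computing further, both have invariant factors x - 3, (x - 4)(x - 3)^2. Hence A and B are similar.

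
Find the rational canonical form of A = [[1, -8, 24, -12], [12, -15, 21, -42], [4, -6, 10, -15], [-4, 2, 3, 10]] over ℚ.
R = [[1, 0, 0, 0], [0, 0, 0, 3], [0, 1, 0, -7], [0, 0, 1, 5]]

The invariant factors of A (the non-unit diagonal entries of the Smith normal form of xI - A over ℚ[x]) are x - 1, (x - 3)(x - 1)^2, each dividing the next. The characteristic polynomial is their product, (x - 3)(x - 1)^3.

The rational canonical form is the block-diagonal matrix of companion matrices C(f_i):
R = [[1, 0, 0, 0], [0, 0, 0, 3], [0, 1, 0, -7], [0, 0, 1, 5]].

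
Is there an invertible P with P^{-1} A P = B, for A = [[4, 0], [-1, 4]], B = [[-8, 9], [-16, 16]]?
Yes.

Two matrices over a field are similar if and only if they have the same invariant factors.

Both A and B have characteristic polynomial (x - 4)^2 and minimal polynomial (x - 4)^2. Computing further, both have invariant factors (x - 4)^2. Hence A and B are similar.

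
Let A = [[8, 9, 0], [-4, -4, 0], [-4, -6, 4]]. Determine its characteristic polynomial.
xI - A = [[x - 8, -9, 0], [4, x + 4, 0], [4, 6, x - 4]].

Expanding det(xI - A) along the first row:
det(xI - A) = + (x - 8)·det([[x + 4, 0], [6, x - 4]]) - (-9)·det([[4, 0], [4, x - 4]]) + (0)·det([[4, x + 4], [4, 6]]).

Evaluating gives χ_A(x) = x^3 - 8x^2 + 20x - 16 = (x - 4)(x - 2)^2.

χ_A(x) = (x - 4)(x - 2)^2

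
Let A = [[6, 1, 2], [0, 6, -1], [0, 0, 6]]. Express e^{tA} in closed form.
e^{tA} = [[e^{6*t}, t*e^{6*t}, t*(4 - t)*e^{6*t}/2], [0, e^{6*t}, -t*e^{6*t}], [0, 0, e^{6*t}]]

A has Jordan form J = [[6, 1, 0], [0, 6, 1], [0, 0, 6]] with A = PJP^{-1}, so e^{tA} = P e^{tJ} P^{-1}.

For a Jordan block J_k(λ), e^{tJ_k(λ)} = e^{λt} · (I + tN + t^2 N^2/2! + ... + t^{k-1} N^{k-1}/(k-1)!) where N is the nilpotent superdiagonal part.

Assembling the blocks and conjugating back gives the entries of e^{tA} as shown above.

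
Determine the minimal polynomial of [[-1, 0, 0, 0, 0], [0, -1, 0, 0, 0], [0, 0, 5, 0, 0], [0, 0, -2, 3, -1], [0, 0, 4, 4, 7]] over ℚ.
The characteristic polynomial factors as (x - 5)^3(x + 1)^2. The minimal polynomial is ∏(x - λ)^{k_λ} where k_λ is the size of the largest Jordan block at λ.

For λ = -1: rank(A + I) = 3, and the largest Jordan block has size 1 (the smallest k with rank((A + I)^k) = rank((A + I)^(k+1))).
For λ = 5: rank(A - 5I) = 3, and the largest Jordan block has size 2 (the smallest k with rank((A - 5I)^k) = rank((A - 5I)^(k+1))).

So m_A(x) = (x - 5)^2(x + 1).

m_A(x) = (x - 5)^2(x + 1)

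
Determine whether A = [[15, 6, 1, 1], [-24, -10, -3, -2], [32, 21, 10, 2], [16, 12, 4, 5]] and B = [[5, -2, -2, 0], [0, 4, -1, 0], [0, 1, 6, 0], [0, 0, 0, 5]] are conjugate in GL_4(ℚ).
No.

Both have characteristic polynomial (x - 5)^4, but the minimal polynomial of A is (x - 5)^3 while the minimal polynomial of B is (x - 5)^2. The minimal polynomial is a similarity invariant, so A and B are not similar.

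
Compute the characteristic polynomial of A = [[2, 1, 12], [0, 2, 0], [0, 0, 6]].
χ_A(x) = (x - 6)(x - 2)^2

xI - A = [[x - 2, -1, -12], [0, x - 2, 0], [0, 0, x - 6]].

Expanding det(xI - A) along the first row:
det(xI - A) = + (x - 2)·det([[x - 2, 0], [0, x - 6]]) - (-1)·det([[0, 0], [0, x - 6]]) + (-12)·det([[0, x - 2], [0, 0]]).

Evaluating gives χ_A(x) = x^3 - 10x^2 + 28x - 24 = (x - 6)(x - 2)^2.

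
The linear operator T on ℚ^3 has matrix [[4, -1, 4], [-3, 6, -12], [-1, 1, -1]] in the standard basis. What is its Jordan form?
The characteristic polynomial is det(xI - A) = (x - 3)^3, so the eigenvalues are 3 (algebraic multiplicity 3).

For λ = 3: rank(A - 3I) = 1, rank((A - 3I)^2) = 0. The eigenspace has dimension 3 - 1 = 2, so there are 2 Jordan blocks; the rank sequence gives block sizes [2, 1].

Assembling the blocks gives the Jordan form J above.

J = [[3, 1, 0], [0, 3, 0], [0, 0, 3]]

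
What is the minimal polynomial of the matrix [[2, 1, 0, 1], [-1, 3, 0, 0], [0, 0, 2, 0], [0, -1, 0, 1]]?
The characteristic polynomial factors as (x - 2)^4. The minimal polynomial is ∏(x - λ)^{k_λ} where k_λ is the size of the largest Jordan block at λ.

For λ = 2: rank(A - 2I) = 2, and the largest Jordan block has size 3 (the smallest k with rank((A - 2I)^k) = rank((A - 2I)^(k+1))).

So m_A(x) = (x - 2)^3.

m_A(x) = (x - 2)^3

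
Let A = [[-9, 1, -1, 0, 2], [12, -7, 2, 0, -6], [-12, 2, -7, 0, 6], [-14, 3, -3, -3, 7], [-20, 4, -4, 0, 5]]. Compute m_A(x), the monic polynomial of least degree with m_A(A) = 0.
m_A(x) = (x + 3)^2(x + 5)^2

The characteristic polynomial factors as (x + 3)^2(x + 5)^3. The minimal polynomial is ∏(x - λ)^{k_λ} where k_λ is the size of the largest Jordan block at λ.

For λ = -5: rank(A + 5I) = 3, and the largest Jordan block has size 2 (the smallest k with rank((A + 5I)^k) = rank((A + 5I)^(k+1))).
For λ = -3: rank(A + 3I) = 4, and the largest Jordan block has size 2 (the smallest k with rank((A + 3I)^k) = rank((A + 3I)^(k+1))).

So m_A(x) = (x + 3)^2(x + 5)^2.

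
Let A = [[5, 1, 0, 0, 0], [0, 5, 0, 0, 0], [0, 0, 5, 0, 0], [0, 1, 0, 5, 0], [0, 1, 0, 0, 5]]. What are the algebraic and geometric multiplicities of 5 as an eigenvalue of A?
algebraic multiplicity 5, geometric multiplicity 4

The characteristic polynomial is (x - 5)^5, so the factor x - 5 appears with exponent 5: the algebraic multiplicity is 5.

rank(A - 5I) = 1, so the eigenspace has dimension 5 - 1 = 4: the geometric multiplicity is 4.

Since 4 < 5, A is not diagonalizable.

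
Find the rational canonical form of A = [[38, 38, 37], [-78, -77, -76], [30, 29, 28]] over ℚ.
R = [[0, 0, -48], [1, 0, -40], [0, 1, -11]]

The invariant factors of A (the non-unit diagonal entries of the Smith normal form of xI - A over ℚ[x]) are (x + 3)(x + 4)^2, each dividing the next. The characteristic polynomial is their product, (x + 3)(x + 4)^2.

The rational canonical form is the block-diagonal matrix of companion matrices C(f_i):
R = [[0, 0, -48], [1, 0, -40], [0, 1, -11]].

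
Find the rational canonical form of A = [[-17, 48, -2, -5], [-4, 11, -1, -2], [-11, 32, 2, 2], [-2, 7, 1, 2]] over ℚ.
R = [[0, 0, 0, -6], [1, 0, 0, 3], [0, 1, 0, 3], [0, 0, 1, -2]]

The invariant factors of A (the non-unit diagonal entries of the Smith normal form of xI - A over ℚ[x]) are (x + 2)(x^3 - 3x + 3), each dividing the next. The characteristic polynomial is their product, (x + 2)(x^3 - 3x + 3).

The rational canonical form is the block-diagonal matrix of companion matrices C(f_i):
R = [[0, 0, 0, -6], [1, 0, 0, 3], [0, 1, 0, 3], [0, 0, 1, -2]].

Note the characteristic polynomial does not split into linear factors over ℚ, so A has no Jordan form over ℚ; the rational canonical form exists over any field.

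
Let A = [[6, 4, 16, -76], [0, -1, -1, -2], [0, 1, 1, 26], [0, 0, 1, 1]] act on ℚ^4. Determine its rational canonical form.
The invariant factors of A (the non-unit diagonal entries of the Smith normal form of xI - A over ℚ[x]) are x - 6, (x - 6)(x + 1)(x + 4), each dividing the next. The characteristic polynomial is their product, (x - 6)^2(x + 1)(x + 4).

The rational canonical form is the block-diagonal matrix of companion matrices C(f_i):
R = [[6, 0, 0, 0], [0, 0, 0, 24], [0, 1, 0, 26], [0, 0, 1, 1]].

R = [[6, 0, 0, 0], [0, 0, 0, 24], [0, 1, 0, 26], [0, 0, 1, 1]]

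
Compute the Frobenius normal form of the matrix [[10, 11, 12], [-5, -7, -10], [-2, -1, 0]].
The invariant factors of A (the non-unit diagonal entries of the Smith normal form of xI - A over ℚ[x]) are (x - 4)(x^2 + x + 3), each dividing the next. The characteristic polynomial is their product, (x - 4)(x^2 + x + 3).

The rational canonical form is the block-diagonal matrix of companion matrices C(f_i):
R = [[0, 0, 12], [1, 0, 1], [0, 1, 3]].

Note the characteristic polynomial does not split into linear factors over ℚ, so A has no Jordan form over ℚ; the rational canonical form exists over any field.

R = [[0, 0, 12], [1, 0, 1], [0, 1, 3]]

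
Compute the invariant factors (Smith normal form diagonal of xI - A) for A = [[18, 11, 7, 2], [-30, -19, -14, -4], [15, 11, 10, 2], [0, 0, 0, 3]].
The Jordan structure of A has elementary divisors (x - 3)^2, (x - 3), (x - 3). Arranging the block sizes at each eigenvalue in decreasing order and taking row products gives the invariant factors.

Invariant factors (smallest first, each dividing the next): x - 3, x - 3, (x - 3)^2.

Check: the last factor (x - 3)^2 is the minimal polynomial, and the product (x - 3)^4 is the characteristic polynomial.

x - 3, x - 3, (x - 3)^2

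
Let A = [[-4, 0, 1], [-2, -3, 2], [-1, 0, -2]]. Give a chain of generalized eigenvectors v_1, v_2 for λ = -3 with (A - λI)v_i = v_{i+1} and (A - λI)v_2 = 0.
v_1 = [[0, 2, 1]]^T, v_2 = [[1, 2, 1]]^T

We seek v_1 ∈ ker((A + 3I)^2) \ ker(A + 3I), then set v_{i+1} = (A + 3I) v_i.

One such chain is v_1 = [[0, 2, 1]]^T, v_2 = [[1, 2, 1]]^T. Check: (A + 3I) v_2 = [[0, 0, 0]]^T = 0.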